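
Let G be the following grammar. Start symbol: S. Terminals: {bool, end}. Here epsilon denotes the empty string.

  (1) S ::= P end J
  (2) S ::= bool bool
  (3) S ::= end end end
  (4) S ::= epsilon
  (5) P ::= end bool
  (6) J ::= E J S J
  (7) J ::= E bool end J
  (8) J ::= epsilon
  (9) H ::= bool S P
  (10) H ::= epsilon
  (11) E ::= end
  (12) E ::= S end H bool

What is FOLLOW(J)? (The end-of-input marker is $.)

{$, bool, end}

FIRST(P) = {end}
FIRST(H) = {epsilon, bool}
FIRST(S) = {epsilon, bool, end}  (via P end J)
FIRST(E) = {bool, end}  (via S end H bool)
FIRST(J) = {epsilon, bool, end}  (via E J S J, E bool end J)
FOLLOW(S) includes $ since S is the start symbol.
FOLLOW(H): in E::=S end H bool, H is followed by bool with FIRST {bool}. Thus FOLLOW(H) = {bool}.
FOLLOW(P): in S::=P end J, P is followed by end J with FIRST {end}; in H::=bool S P, the suffix after P is empty, so FOLLOW(P) ⊇ FOLLOW(H) = {bool}. Thus FOLLOW(P) = {bool, end}.
FOLLOW(S): in J::=E J S J, S is followed by J with FIRST {epsilon, bool, end}; in J::=E J S J, the suffix after S is nullable, so FOLLOW(S) ⊇ FOLLOW(J) = {$, bool, end}; in H::=bool S P, S is followed by P with FIRST {end}; in E::=S end H bool, S is followed by end H bool with FIRST {end}. Thus FOLLOW(S) = {$, bool, end}.
FOLLOW(J): in S::=P end J, the suffix after J is empty, so FOLLOW(J) ⊇ FOLLOW(S) = {$, bool, end}; in J::=E J S J (occurrence 1), J is followed by S J with FIRST {epsilon, bool, end}; in J::=E J S J (occurrence 1), the suffix after J is nullable (adds nothing new); in J::=E J S J (occurrence 2), the suffix after J is empty (adds nothing new); in J::=E bool end J, the suffix after J is empty (adds nothing new). Thus FOLLOW(J) = {$, bool, end}.
FOLLOW(E): in J::=E J S J, E is followed by J S J with FIRST {epsilon, bool, end}; in J::=E J S J, the suffix after E is nullable, so FOLLOW(E) ⊇ FOLLOW(J) = {$, bool, end}; in J::=E bool end J, E is followed by bool end J with FIRST {bool}. Thus FOLLOW(E) = {$, bool, end}.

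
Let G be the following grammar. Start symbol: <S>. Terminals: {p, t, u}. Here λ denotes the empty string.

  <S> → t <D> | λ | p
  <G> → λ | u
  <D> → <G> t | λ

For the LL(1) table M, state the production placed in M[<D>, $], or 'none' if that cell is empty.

FIRST(<S>): from <S>→t <D> we get {t}; from <S>→λ we get {λ}; from <S>→p we get {p}. So FIRST(<S>) = {λ, p, t}.
FIRST(<G>): from <G>→λ we get {λ}; from <G>→u we get {u}. So FIRST(<G>) = {λ, u}.
FIRST(<D>): from <D>→<G> t we get {t, u}; from <D>→λ we get {λ}. So FIRST(<D>) = {λ, t, u}.
FOLLOW(<S>) includes $ since <S> is the start symbol.
FOLLOW(<S>): <S> appears on no right-hand side. Thus FOLLOW(<S>) = {$}.
FOLLOW(<D>): in <S>→t <D>, the suffix after <D> is empty, so FOLLOW(<D>) ⊇ FOLLOW(<S>) = {$}. Thus FOLLOW(<D>) = {$}.
For <D> → <G> t: FIRST(<G> t) = {t, u}, so it goes in M[<D>, t] for t ∈ {t, u}.
For <D> → λ: FIRST(λ) = {λ}, so it goes in M[<D>, t] for t ∈ {}; since λ ∈ FIRST, also for every t ∈ FOLLOW(<D>) = {$}.

<D> → λ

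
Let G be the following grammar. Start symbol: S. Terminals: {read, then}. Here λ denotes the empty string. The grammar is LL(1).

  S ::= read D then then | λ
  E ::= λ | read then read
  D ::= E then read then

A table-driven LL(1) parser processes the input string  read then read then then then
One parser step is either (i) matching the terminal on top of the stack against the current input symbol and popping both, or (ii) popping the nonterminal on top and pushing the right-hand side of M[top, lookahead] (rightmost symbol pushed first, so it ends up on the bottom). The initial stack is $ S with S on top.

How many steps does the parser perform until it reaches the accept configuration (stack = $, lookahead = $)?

     Stack                         Input                            Action
  1  $ S                           read then read then then then $  expand S ::= read D then then
  2  $ then then D read            read then read then then then $  match read
  3  $ then then D                 then read then then then $       expand D ::= E then read then
  4  $ then then then read then E  then read then then then $       expand E ::= λ
  5  $ then then then read then    then read then then then $       match then
  6  $ then then then read         read then then then $            match read
  7  $ then then then              then then then $                 match then
  8  $ then then                   then then $                      match then
  9  $ then                        then $                           match then
Accept reached after 9 steps.

9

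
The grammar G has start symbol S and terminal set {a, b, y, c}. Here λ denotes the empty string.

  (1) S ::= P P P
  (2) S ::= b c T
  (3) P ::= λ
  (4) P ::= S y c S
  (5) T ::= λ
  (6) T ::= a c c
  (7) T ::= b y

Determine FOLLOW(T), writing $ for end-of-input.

FIRST(T) = {λ, a, b}
FIRST(S) = {λ, b, y}  (via P P P)
FIRST(P) = {λ, b, y}  (via S y c S)
FOLLOW(S) includes $ since S is the start symbol.
FOLLOW(S): in P::=S y c S (occurrence 1), S is followed by y c S with FIRST {y}; in P::=S y c S (occurrence 2), the suffix after S is empty, so FOLLOW(S) ⊇ FOLLOW(P) = {$, b, y}. Thus FOLLOW(S) = {$, b, y}.
FOLLOW(P): in S::=P P P (occurrence 1), P is followed by P P with FIRST {λ, b, y}; in S::=P P P (occurrence 1), the suffix after P is nullable, so FOLLOW(P) ⊇ FOLLOW(S) = {$, b, y}; in S::=P P P (occurrence 2), P is followed by P with FIRST {λ, b, y}; in S::=P P P (occurrence 2), the suffix after P is nullable, so FOLLOW(P) ⊇ FOLLOW(S) = {$, b, y}; in S::=P P P (occurrence 3), the suffix after P is empty, so FOLLOW(P) ⊇ FOLLOW(S) = {$, b, y}. Thus FOLLOW(P) = {$, b, y}.
FOLLOW(T): in S::=b c T, the suffix after T is empty, so FOLLOW(T) ⊇ FOLLOW(S) = {$, b, y}. Thus FOLLOW(T) = {$, b, y}.

{$, b, y}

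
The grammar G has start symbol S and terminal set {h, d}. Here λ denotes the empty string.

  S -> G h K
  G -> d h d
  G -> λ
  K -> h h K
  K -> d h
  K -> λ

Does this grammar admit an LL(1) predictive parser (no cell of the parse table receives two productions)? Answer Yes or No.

FIRST(S) = {d, h}
FIRST(G) = {λ, d}
FIRST(K) = {λ, d, h}
FOLLOW(S) = {$}
FOLLOW(G) = {h}
FOLLOW(K) = {$}
Each cell of M receives at most one production.

Yes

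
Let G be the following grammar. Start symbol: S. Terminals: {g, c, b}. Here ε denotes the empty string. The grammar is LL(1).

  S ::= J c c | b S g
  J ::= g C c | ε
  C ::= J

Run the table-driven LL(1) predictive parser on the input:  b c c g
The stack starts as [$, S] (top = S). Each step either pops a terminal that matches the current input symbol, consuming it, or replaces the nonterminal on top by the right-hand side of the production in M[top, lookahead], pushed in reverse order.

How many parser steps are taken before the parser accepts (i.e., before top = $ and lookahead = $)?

7

step 1: stack=$ S  input=b c c g $  — expand S ::= b S g
step 2: stack=$ g S b  input=b c c g $  — match b
step 3: stack=$ g S  input=c c g $  — expand S ::= J c c
step 4: stack=$ g c c J  input=c c g $  — expand J ::= ε
step 5: stack=$ g c c  input=c c g $  — match c
step 6: stack=$ g c  input=c g $  — match c
step 7: stack=$ g  input=g $  — match g
Accept reached after 7 steps.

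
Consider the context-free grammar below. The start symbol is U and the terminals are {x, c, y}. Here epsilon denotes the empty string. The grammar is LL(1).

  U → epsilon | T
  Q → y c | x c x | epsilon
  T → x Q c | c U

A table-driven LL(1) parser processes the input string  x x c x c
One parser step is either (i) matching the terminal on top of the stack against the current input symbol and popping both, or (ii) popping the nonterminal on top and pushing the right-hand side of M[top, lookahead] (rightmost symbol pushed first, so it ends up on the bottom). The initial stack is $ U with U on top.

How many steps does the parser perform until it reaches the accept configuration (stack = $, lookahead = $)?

step 1: stack=$ U  input=x x c x c $  — expand U → T
step 2: stack=$ T  input=x x c x c $  — expand T → x Q c
step 3: stack=$ c Q x  input=x x c x c $  — match x
step 4: stack=$ c Q  input=x c x c $  — expand Q → x c x
step 5: stack=$ c x c x  input=x c x c $  — match x
step 6: stack=$ c x c  input=c x c $  — match c
step 7: stack=$ c x  input=x c $  — match x
step 8: stack=$ c  input=c $  — match c
Accept reached after 8 steps.

8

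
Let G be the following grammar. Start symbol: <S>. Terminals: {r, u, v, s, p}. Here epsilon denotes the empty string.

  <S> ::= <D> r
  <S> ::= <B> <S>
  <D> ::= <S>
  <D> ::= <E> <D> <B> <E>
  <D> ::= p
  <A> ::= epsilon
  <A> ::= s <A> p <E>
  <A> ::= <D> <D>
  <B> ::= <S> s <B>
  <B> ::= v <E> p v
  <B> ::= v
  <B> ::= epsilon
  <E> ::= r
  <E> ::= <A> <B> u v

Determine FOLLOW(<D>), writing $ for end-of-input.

{p, r, s, u, v}

FIRST(<S>) = {p, r, s, u, v}  (via <D> r, <B> <S>)
FIRST(<B>) = {epsilon, p, r, s, u, v}  (via <S> s <B>)
FIRST(<D>) = {p, r, s, u, v}  (via <S>, <E> <D> <B> <E>)
FIRST(<A>) = {epsilon, p, r, s, u, v}  (via <D> <D>)
FIRST(<E>) = {p, r, s, u, v}  (via <A> <B> u v)
FOLLOW(<S>) includes $ since <S> is the start symbol.
FOLLOW(<A>): in <A>::=s <A> p <E>, <A> is followed by p <E> with FIRST {p}; in <E>::=<A> <B> u v, <A> is followed by <B> u v with FIRST {p, r, s, u, v}. Thus FOLLOW(<A>) = {p, r, s, u, v}.
FOLLOW(<D>): in <S>::=<D> r, <D> is followed by r with FIRST {r}; in <D>::=<E> <D> <B> <E>, <D> is followed by <B> <E> with FIRST {p, r, s, u, v}; in <A>::=<D> <D> (occurrence 1), <D> is followed by <D> with FIRST {p, r, s, u, v}; in <A>::=<D> <D> (occurrence 2), the suffix after <D> is empty, so FOLLOW(<D>) ⊇ FOLLOW(<A>) = {p, r, s, u, v}. Thus FOLLOW(<D>) = {p, r, s, u, v}.
FOLLOW(<S>): in <S>::=<B> <S>, the suffix after <S> is empty (adds nothing new); in <D>::=<S>, the suffix after <S> is empty, so FOLLOW(<S>) ⊇ FOLLOW(<D>) = {p, r, s, u, v}; in <B>::=<S> s <B>, <S> is followed by s <B> with FIRST {s}. Thus FOLLOW(<S>) = {$, p, r, s, u, v}.
FOLLOW(<B>): in <S>::=<B> <S>, <B> is followed by <S> with FIRST {p, r, s, u, v}; in <D>::=<E> <D> <B> <E>, <B> is followed by <E> with FIRST {p, r, s, u, v}; in <B>::=<S> s <B>, the suffix after <B> is empty (adds nothing new); in <E>::=<A> <B> u v, <B> is followed by u v with FIRST {u}. Thus FOLLOW(<B>) = {p, r, s, u, v}.
FOLLOW(<E>): in <D>::=<E> <D> <B> <E> (occurrence 1), <E> is followed by <D> <B> <E> with FIRST {p, r, s, u, v}; in <D>::=<E> <D> <B> <E> (occurrence 2), the suffix after <E> is empty, so FOLLOW(<E>) ⊇ FOLLOW(<D>) = {p, r, s, u, v}; in <A>::=s <A> p <E>, the suffix after <E> is empty, so FOLLOW(<E>) ⊇ FOLLOW(<A>) = {p, r, s, u, v}; in <B>::=v <E> p v, <E> is followed by p v with FIRST {p}. Thus FOLLOW(<E>) = {p, r, s, u, v}.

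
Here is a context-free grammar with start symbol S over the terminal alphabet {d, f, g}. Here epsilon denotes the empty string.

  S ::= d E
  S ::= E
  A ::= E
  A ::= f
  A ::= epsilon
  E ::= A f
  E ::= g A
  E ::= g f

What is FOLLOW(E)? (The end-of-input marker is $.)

FIRST(S): from S::=d E we get {d}; from S::=E we get {f, g}. So FIRST(S) = {d, f, g}.
FIRST(A): from A::=E we get {f, g}; from A::=f we get {f}; from A::=epsilon we get {epsilon}. So FIRST(A) = {epsilon, f, g}.
FIRST(E): from E::=A f we get {f, g}; from E::=g A we get {g}; from E::=g f we get {g}. So FIRST(E) = {f, g}.
FOLLOW(S) includes $ since S is the start symbol.
FOLLOW(S): S appears on no right-hand side. Thus FOLLOW(S) = {$}.
FOLLOW(A): in E::=A f, A is followed by f with FIRST {f}; in E::=g A, the suffix after A is empty, so FOLLOW(A) ⊇ FOLLOW(E) = {$, f}. Thus FOLLOW(A) = {$, f}.
FOLLOW(E): in S::=d E, the suffix after E is empty, so FOLLOW(E) ⊇ FOLLOW(S) = {$}; in S::=E, the suffix after E is empty, so FOLLOW(E) ⊇ FOLLOW(S) = {$}; in A::=E, the suffix after E is empty, so FOLLOW(E) ⊇ FOLLOW(A) = {$, f}. Thus FOLLOW(E) = {$, f}.

{$, f}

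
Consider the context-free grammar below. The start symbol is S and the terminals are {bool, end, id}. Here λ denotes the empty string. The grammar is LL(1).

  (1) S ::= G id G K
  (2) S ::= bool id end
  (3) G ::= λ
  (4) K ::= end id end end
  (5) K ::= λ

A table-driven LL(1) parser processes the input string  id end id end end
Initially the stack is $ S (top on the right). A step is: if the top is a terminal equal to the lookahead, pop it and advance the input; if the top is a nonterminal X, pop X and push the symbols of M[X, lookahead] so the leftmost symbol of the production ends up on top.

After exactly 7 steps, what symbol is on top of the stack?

step 1: stack=$ S  input=id end id end end $  — expand S ::= G id G K
step 2: stack=$ K G id G  input=id end id end end $  — expand G ::= λ
step 3: stack=$ K G id  input=id end id end end $  — match id
step 4: stack=$ K G  input=end id end end $  — expand G ::= λ
step 5: stack=$ K  input=end id end end $  — expand K ::= end id end end
step 6: stack=$ end end id end  input=end id end end $  — match end
step 7: stack=$ end end id  input=id end end $  — match id
Stack after step 7: $ end end (top = end).

end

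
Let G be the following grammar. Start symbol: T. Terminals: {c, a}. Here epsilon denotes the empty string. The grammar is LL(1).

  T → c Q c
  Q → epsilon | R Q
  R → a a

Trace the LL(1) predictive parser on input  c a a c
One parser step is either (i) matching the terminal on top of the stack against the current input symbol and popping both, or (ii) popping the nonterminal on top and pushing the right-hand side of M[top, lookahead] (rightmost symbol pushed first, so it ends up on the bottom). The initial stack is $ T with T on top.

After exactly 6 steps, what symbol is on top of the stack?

Q

step 1: stack=$ T  input=c a a c $  — expand T → c Q c
step 2: stack=$ c Q c  input=c a a c $  — match c
step 3: stack=$ c Q  input=a a c $  — expand Q → R Q
step 4: stack=$ c Q R  input=a a c $  — expand R → a a
step 5: stack=$ c Q a a  input=a a c $  — match a
step 6: stack=$ c Q a  input=a c $  — match a
Stack after step 6: $ c Q (top = Q).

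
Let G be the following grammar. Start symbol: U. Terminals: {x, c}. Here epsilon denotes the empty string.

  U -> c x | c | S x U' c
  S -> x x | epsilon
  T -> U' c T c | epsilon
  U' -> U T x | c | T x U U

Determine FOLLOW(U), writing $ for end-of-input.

{$, c, x}

FIRST(S) = {epsilon, x}
FIRST(U) = {c, x}  (via S x U' c)
FIRST(T) = {epsilon, c, x}  (via U' c T c)
FIRST(U') = {c, x}  (via U T x, T x U U)
FOLLOW(U) includes $ since U is the start symbol.
FOLLOW(S): in U->S x U' c, S is followed by x U' c with FIRST {x}. Thus FOLLOW(S) = {x}.
FOLLOW(T): in T->U' c T c, T is followed by c with FIRST {c}; in U'->U T x, T is followed by x with FIRST {x}; in U'->T x U U, T is followed by x U U with FIRST {x}. Thus FOLLOW(T) = {c, x}.
FOLLOW(U'): in U->S x U' c, U' is followed by c with FIRST {c}; in T->U' c T c, U' is followed by c T c with FIRST {c}. Thus FOLLOW(U') = {c}.
FOLLOW(U): in U'->U T x, U is followed by T x with FIRST {c, x}; in U'->T x U U (occurrence 1), U is followed by U with FIRST {c, x}; in U'->T x U U (occurrence 2), the suffix after U is empty, so FOLLOW(U) ⊇ FOLLOW(U') = {c}. Thus FOLLOW(U) = {$, c, x}.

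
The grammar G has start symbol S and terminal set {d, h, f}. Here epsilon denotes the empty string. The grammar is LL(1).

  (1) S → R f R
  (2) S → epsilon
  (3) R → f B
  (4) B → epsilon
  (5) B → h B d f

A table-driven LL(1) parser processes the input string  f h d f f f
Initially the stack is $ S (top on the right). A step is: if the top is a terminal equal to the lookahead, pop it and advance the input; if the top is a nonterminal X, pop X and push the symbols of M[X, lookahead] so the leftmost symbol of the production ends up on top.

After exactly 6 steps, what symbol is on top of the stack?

d

step 1: stack=$ S  input=f h d f f f $  — expand S → R f R
step 2: stack=$ R f R  input=f h d f f f $  — expand R → f B
step 3: stack=$ R f B f  input=f h d f f f $  — match f
step 4: stack=$ R f B  input=h d f f f $  — expand B → h B d f
step 5: stack=$ R f f d B h  input=h d f f f $  — match h
step 6: stack=$ R f f d B  input=d f f f $  — expand B → epsilon
Stack after step 6: $ R f f d (top = d).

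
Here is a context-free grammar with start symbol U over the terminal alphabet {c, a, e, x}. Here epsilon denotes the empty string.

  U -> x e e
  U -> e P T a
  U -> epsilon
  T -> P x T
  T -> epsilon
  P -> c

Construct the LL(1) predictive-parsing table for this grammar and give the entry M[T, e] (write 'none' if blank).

FIRST(U) = {epsilon, e, x}
FIRST(P) = {c}
FIRST(T) = {epsilon, c}  (via P x T)
FOLLOW(U) includes $ since U is the start symbol.
FOLLOW(T): in U->e P T a, T is followed by a with FIRST {a}; in T->P x T, the suffix after T is empty (adds nothing new). Thus FOLLOW(T) = {a}.
For T -> P x T: FIRST(P x T) = {c}, so it goes in M[T, t] for t ∈ {c}.
For T -> epsilon: FIRST(epsilon) = {epsilon}, so it goes in M[T, t] for t ∈ {}; since epsilon ∈ FIRST, also for every t ∈ FOLLOW(T) = {a}.
None of these place a production in M[T, e].

none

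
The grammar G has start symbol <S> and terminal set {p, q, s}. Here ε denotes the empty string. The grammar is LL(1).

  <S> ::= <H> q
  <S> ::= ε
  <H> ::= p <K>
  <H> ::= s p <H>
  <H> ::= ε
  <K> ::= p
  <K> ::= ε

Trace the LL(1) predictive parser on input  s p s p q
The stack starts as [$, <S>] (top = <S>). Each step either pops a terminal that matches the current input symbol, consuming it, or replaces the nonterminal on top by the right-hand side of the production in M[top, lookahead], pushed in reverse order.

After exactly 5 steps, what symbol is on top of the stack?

s

step 1: stack=$ <S>  input=s p s p q $  — expand <S> ::= <H> q
step 2: stack=$ q <H>  input=s p s p q $  — expand <H> ::= s p <H>
step 3: stack=$ q <H> p s  input=s p s p q $  — match s
step 4: stack=$ q <H> p  input=p s p q $  — match p
step 5: stack=$ q <H>  input=s p q $  — expand <H> ::= s p <H>
Stack after step 5: $ q <H> p s (top = s).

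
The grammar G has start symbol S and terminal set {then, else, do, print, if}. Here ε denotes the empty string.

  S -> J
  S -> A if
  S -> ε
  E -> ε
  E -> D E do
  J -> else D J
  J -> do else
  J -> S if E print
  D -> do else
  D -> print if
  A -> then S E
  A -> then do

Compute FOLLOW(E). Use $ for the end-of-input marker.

FIRST(D): from D->do else we get {do}; from D->print if we get {print}. So FIRST(D) = {do, print}.
FIRST(A): from A->then S E we get {then}; from A->then do we get {then}. So FIRST(A) = {then}.
FIRST(E): from E->ε we get {ε}; from E->D E do we get {do, print}. So FIRST(E) = {ε, do, print}.
FIRST(S): from S->J we get {do, else, if, then}; from S->A if we get {then}; from S->ε we get {ε}. So FIRST(S) = {ε, do, else, if, then}.
FIRST(J): from J->else D J we get {else}; from J->do else we get {do}; from J->S if E print we get {do, else, if, then}. So FIRST(J) = {do, else, if, then}.
FOLLOW(S) includes $ since S is the start symbol.
FOLLOW(D): in E->D E do, D is followed by E do with FIRST {do, print}; in J->else D J, D is followed by J with FIRST {do, else, if, then}. Thus FOLLOW(D) = {do, else, if, print, then}.
FOLLOW(A): in S->A if, A is followed by if with FIRST {if}. Thus FOLLOW(A) = {if}.
FOLLOW(S): in J->S if E print, S is followed by if E print with FIRST {if}; in A->then S E, S is followed by E with FIRST {ε, do, print}; in A->then S E, the suffix after S is nullable, so FOLLOW(S) ⊇ FOLLOW(A) = {if}. Thus FOLLOW(S) = {$, do, if, print}.
FOLLOW(E): in E->D E do, E is followed by do with FIRST {do}; in J->S if E print, E is followed by print with FIRST {print}; in A->then S E, the suffix after E is empty, so FOLLOW(E) ⊇ FOLLOW(A) = {if}. Thus FOLLOW(E) = {do, if, print}.
FOLLOW(J): in S->J, the suffix after J is empty, so FOLLOW(J) ⊇ FOLLOW(S) = {$, do, if, print}; in J->else D J, the suffix after J is empty (adds nothing new). Thus FOLLOW(J) = {$, do, if, print}.

{do, if, print}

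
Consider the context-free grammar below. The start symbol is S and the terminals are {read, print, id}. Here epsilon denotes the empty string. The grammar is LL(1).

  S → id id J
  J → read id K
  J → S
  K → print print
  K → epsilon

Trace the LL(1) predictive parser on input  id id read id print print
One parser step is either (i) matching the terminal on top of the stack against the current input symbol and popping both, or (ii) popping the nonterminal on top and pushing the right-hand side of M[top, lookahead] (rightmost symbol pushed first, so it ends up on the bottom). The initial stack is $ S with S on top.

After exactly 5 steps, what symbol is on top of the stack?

step 1: stack=$ S  input=id id read id print print $  — expand S → id id J
step 2: stack=$ J id id  input=id id read id print print $  — match id
step 3: stack=$ J id  input=id read id print print $  — match id
step 4: stack=$ J  input=read id print print $  — expand J → read id K
step 5: stack=$ K id read  input=read id print print $  — match read
Stack after step 5: $ K id (top = id).

id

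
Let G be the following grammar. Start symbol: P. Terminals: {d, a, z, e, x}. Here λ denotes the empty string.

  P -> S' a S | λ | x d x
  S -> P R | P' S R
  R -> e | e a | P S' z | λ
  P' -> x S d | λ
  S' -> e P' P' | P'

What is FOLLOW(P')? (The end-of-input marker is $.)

FIRST(P'): from P'->x S d we get {x}; from P'->λ we get {λ}. So FIRST(P') = {λ, x}.
FIRST(S'): from S'->e P' P' we get {e}; from S'->P' we get {λ, x}. So FIRST(S') = {λ, e, x}.
FIRST(P): from P->S' a S we get {a, e, x}; from P->λ we get {λ}; from P->x d x we get {x}. So FIRST(P) = {λ, a, e, x}.
FIRST(R): from R->e we get {e}; from R->e a we get {e}; from R->P S' z we get {a, e, x, z}; from R->λ we get {λ}. So FIRST(R) = {λ, a, e, x, z}.
FIRST(S): from S->P R we get {λ, a, e, x, z}; from S->P' S R we get {λ, a, e, x, z}. So FIRST(S) = {λ, a, e, x, z}.
FOLLOW(P) includes $ since P is the start symbol.
FOLLOW(S'): in P->S' a S, S' is followed by a S with FIRST {a}; in R->P S' z, S' is followed by z with FIRST {z}. Thus FOLLOW(S') = {a, z}.
FOLLOW(P): in S->P R, P is followed by R with FIRST {λ, a, e, x, z}; in S->P R, the suffix after P is nullable, so FOLLOW(P) ⊇ FOLLOW(S) = {$, a, d, e, x, z}; in R->P S' z, P is followed by S' z with FIRST {e, x, z}. Thus FOLLOW(P) = {$, a, d, e, x, z}.
FOLLOW(S): in P->S' a S, the suffix after S is empty, so FOLLOW(S) ⊇ FOLLOW(P) = {$, a, d, e, x, z}; in S->P' S R, S is followed by R with FIRST {λ, a, e, x, z}; in S->P' S R, the suffix after S is nullable (adds nothing new); in P'->x S d, S is followed by d with FIRST {d}. Thus FOLLOW(S) = {$, a, d, e, x, z}.
FOLLOW(R): in S->P R, the suffix after R is empty, so FOLLOW(R) ⊇ FOLLOW(S) = {$, a, d, e, x, z}; in S->P' S R, the suffix after R is empty, so FOLLOW(R) ⊇ FOLLOW(S) = {$, a, d, e, x, z}. Thus FOLLOW(R) = {$, a, d, e, x, z}.
FOLLOW(P'): in S->P' S R, P' is followed by S R with FIRST {λ, a, e, x, z}; in S->P' S R, the suffix after P' is nullable, so FOLLOW(P') ⊇ FOLLOW(S) = {$, a, d, e, x, z}; in S'->e P' P' (occurrence 1), P' is followed by P' with FIRST {λ, x}; in S'->e P' P' (occurrence 1), the suffix after P' is nullable, so FOLLOW(P') ⊇ FOLLOW(S') = {a, z}; in S'->e P' P' (occurrence 2), the suffix after P' is empty, so FOLLOW(P') ⊇ FOLLOW(S') = {a, z}; in S'->P', the suffix after P' is empty, so FOLLOW(P') ⊇ FOLLOW(S') = {a, z}. Thus FOLLOW(P') = {$, a, d, e, x, z}.

{$, a, d, e, x, z}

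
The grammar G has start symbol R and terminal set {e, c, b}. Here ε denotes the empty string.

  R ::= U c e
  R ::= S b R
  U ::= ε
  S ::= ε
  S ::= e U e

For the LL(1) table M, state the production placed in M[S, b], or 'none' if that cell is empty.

FIRST(U) = {ε}
FIRST(S) = {ε, e}
FIRST(R) = {b, c, e}  (via U c e, S b R)
FOLLOW(R) includes $ since R is the start symbol.
FOLLOW(S): in R::=S b R, S is followed by b R with FIRST {b}. Thus FOLLOW(S) = {b}.
For S ::= ε: FIRST(ε) = {ε}, so it goes in M[S, t] for t ∈ {}; since ε ∈ FIRST, also for every t ∈ FOLLOW(S) = {b}.
For S ::= e U e: FIRST(e U e) = {e}, so it goes in M[S, t] for t ∈ {e}.

S ::= ε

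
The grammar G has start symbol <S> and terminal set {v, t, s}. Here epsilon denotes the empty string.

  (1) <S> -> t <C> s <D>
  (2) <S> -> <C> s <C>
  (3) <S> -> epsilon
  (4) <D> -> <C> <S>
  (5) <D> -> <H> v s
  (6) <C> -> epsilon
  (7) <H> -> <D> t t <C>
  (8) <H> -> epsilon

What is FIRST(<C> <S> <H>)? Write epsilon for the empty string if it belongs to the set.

{epsilon, s, t, v}

FIRST(<C>) = {epsilon}
FIRST(<S>) = {epsilon, s, t}  (via <C> s <C>)
FIRST(<D>) = {epsilon, s, t, v}  (via <C> <S>, <H> v s)
FIRST(<H>) = {epsilon, s, t, v}  (via <D> t t <C>)
FIRST(<C> <S> <H>): take FIRST of each symbol in turn, carrying on past any symbol whose FIRST contains epsilon; result {epsilon, s, t, v}.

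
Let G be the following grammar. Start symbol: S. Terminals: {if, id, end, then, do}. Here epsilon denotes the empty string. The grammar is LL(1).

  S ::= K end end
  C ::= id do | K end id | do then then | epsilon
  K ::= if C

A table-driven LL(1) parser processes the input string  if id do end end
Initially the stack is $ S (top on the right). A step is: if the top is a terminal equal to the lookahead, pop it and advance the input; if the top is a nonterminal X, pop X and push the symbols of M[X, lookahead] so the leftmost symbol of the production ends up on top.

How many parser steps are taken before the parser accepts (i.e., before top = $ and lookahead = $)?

step 1: stack=$ S  input=if id do end end $  — expand S ::= K end end
step 2: stack=$ end end K  input=if id do end end $  — expand K ::= if C
step 3: stack=$ end end C if  input=if id do end end $  — match if
step 4: stack=$ end end C  input=id do end end $  — expand C ::= id do
step 5: stack=$ end end do id  input=id do end end $  — match id
step 6: stack=$ end end do  input=do end end $  — match do
step 7: stack=$ end end  input=end end $  — match end
step 8: stack=$ end  input=end $  — match end
Accept reached after 8 steps.

8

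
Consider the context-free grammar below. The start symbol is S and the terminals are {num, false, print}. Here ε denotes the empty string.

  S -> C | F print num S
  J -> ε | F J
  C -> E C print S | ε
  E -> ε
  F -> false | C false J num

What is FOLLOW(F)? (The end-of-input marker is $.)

FIRST(E) = {ε}
FIRST(C) = {ε, print}  (via E C print S)
FIRST(F) = {false, print}  (via C false J num)
FIRST(S) = {ε, false, print}  (via C, F print num S)
FIRST(J) = {ε, false, print}  (via F J)
FOLLOW(S) includes $ since S is the start symbol.
FOLLOW(J): in J->F J, the suffix after J is empty (adds nothing new); in F->C false J num, J is followed by num with FIRST {num}. Thus FOLLOW(J) = {num}.
FOLLOW(E): in C->E C print S, E is followed by C print S with FIRST {print}. Thus FOLLOW(E) = {print}.
FOLLOW(F): in S->F print num S, F is followed by print num S with FIRST {print}; in J->F J, F is followed by J with FIRST {ε, false, print}; in J->F J, the suffix after F is nullable, so FOLLOW(F) ⊇ FOLLOW(J) = {num}. Thus FOLLOW(F) = {false, num, print}.
FOLLOW(S): in S->F print num S, the suffix after S is empty (adds nothing new); in C->E C print S, the suffix after S is empty, so FOLLOW(S) ⊇ FOLLOW(C) = {$, false, print}. Thus FOLLOW(S) = {$, false, print}.
FOLLOW(C): in S->C, the suffix after C is empty, so FOLLOW(C) ⊇ FOLLOW(S) = {$, false, print}; in C->E C print S, C is followed by print S with FIRST {print}; in F->C false J num, C is followed by false J num with FIRST {false}. Thus FOLLOW(C) = {$, false, print}.

{false, num, print}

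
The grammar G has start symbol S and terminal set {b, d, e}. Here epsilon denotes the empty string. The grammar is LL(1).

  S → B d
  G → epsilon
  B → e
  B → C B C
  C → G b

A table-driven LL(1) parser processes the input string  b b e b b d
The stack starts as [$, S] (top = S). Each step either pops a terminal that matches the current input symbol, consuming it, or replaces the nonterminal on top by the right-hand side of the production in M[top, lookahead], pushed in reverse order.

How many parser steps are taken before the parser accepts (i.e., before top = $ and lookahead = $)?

18

      Stack          Input          Action
   1  $ S            b b e b b d $  expand S → B d
   2  $ d B          b b e b b d $  expand B → C B C
   3  $ d C B C      b b e b b d $  expand C → G b
   4  $ d C B b G    b b e b b d $  expand G → epsilon
   5  $ d C B b      b b e b b d $  match b
   6  $ d C B        b e b b d $    expand B → C B C
   7  $ d C C B C    b e b b d $    expand C → G b
   8  $ d C C B b G  b e b b d $    expand G → epsilon
   9  $ d C C B b    b e b b d $    match b
  10  $ d C C B      e b b d $      expand B → e
  11  $ d C C e      e b b d $      match e
  12  $ d C C        b b d $        expand C → G b
  13  $ d C b G      b b d $        expand G → epsilon
  14  $ d C b        b b d $        match b
  15  $ d C          b d $          expand C → G b
  16  $ d b G        b d $          expand G → epsilon
  17  $ d b          b d $          match b
  18  $ d            d $            match d
Accept reached after 18 steps.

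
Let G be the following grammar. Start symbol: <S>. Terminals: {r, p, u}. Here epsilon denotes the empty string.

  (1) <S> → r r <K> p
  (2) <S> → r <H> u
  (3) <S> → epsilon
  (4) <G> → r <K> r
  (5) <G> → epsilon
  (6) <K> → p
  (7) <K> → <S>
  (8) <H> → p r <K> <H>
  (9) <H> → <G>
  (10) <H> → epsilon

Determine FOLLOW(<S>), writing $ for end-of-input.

FIRST(<S>): from <S>→r r <K> p we get {r}; from <S>→r <H> u we get {r}; from <S>→epsilon we get {epsilon}. So FIRST(<S>) = {epsilon, r}.
FIRST(<G>): from <G>→r <K> r we get {r}; from <G>→epsilon we get {epsilon}. So FIRST(<G>) = {epsilon, r}.
FIRST(<K>): from <K>→p we get {p}; from <K>→<S> we get {epsilon, r}. So FIRST(<K>) = {epsilon, p, r}.
FIRST(<H>): from <H>→p r <K> <H> we get {p}; from <H>→<G> we get {epsilon, r}; from <H>→epsilon we get {epsilon}. So FIRST(<H>) = {epsilon, p, r}.
FOLLOW(<S>) includes $ since <S> is the start symbol.
FOLLOW(<H>): in <S>→r <H> u, <H> is followed by u with FIRST {u}; in <H>→p r <K> <H>, the suffix after <H> is empty (adds nothing new). Thus FOLLOW(<H>) = {u}.
FOLLOW(<G>): in <H>→<G>, the suffix after <G> is empty, so FOLLOW(<G>) ⊇ FOLLOW(<H>) = {u}. Thus FOLLOW(<G>) = {u}.
FOLLOW(<K>): in <S>→r r <K> p, <K> is followed by p with FIRST {p}; in <G>→r <K> r, <K> is followed by r with FIRST {r}; in <H>→p r <K> <H>, <K> is followed by <H> with FIRST {epsilon, p, r}; in <H>→p r <K> <H>, the suffix after <K> is nullable, so FOLLOW(<K>) ⊇ FOLLOW(<H>) = {u}. Thus FOLLOW(<K>) = {p, r, u}.
FOLLOW(<S>): in <K>→<S>, the suffix after <S> is empty, so FOLLOW(<S>) ⊇ FOLLOW(<K>) = {p, r, u}. Thus FOLLOW(<S>) = {$, p, r, u}.

{$, p, r, u}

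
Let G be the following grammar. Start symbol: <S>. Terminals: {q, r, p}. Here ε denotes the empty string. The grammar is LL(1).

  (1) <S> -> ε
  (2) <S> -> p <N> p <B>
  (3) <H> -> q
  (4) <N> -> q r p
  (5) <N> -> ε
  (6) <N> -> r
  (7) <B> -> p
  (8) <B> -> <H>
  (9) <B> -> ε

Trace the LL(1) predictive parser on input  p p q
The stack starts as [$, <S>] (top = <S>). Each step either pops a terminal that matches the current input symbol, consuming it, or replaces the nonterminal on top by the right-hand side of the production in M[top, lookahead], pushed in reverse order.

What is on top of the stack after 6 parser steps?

step 1: stack=$ <S>  input=p p q $  — expand <S> -> p <N> p <B>
step 2: stack=$ <B> p <N> p  input=p p q $  — match p
step 3: stack=$ <B> p <N>  input=p q $  — expand <N> -> ε
step 4: stack=$ <B> p  input=p q $  — match p
step 5: stack=$ <B>  input=q $  — expand <B> -> <H>
step 6: stack=$ <H>  input=q $  — expand <H> -> q
Stack after step 6: $ q (top = q).

q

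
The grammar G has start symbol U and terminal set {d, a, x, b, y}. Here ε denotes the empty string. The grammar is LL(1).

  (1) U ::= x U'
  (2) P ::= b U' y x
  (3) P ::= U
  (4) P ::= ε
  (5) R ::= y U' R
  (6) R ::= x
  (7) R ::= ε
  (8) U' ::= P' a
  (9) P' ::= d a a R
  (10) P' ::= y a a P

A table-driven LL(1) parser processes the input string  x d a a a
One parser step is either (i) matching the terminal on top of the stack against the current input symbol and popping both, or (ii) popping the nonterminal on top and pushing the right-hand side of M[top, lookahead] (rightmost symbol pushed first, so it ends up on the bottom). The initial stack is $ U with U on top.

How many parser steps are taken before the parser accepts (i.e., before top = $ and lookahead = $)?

9

     Stack        Input        Action
  1  $ U          x d a a a $  expand U ::= x U'
  2  $ U' x       x d a a a $  match x
  3  $ U'         d a a a $    expand U' ::= P' a
  4  $ a P'       d a a a $    expand P' ::= d a a R
  5  $ a R a a d  d a a a $    match d
  6  $ a R a a    a a a $      match a
  7  $ a R a      a a $        match a
  8  $ a R        a $          expand R ::= ε
  9  $ a          a $          match a
Accept reached after 9 steps.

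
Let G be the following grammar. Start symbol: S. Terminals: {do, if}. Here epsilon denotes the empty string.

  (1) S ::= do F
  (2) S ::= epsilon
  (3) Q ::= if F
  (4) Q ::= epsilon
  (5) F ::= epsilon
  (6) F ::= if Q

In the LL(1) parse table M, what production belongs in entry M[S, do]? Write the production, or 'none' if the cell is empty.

FIRST(S): from S::=do F we get {do}; from S::=epsilon we get {epsilon}. So FIRST(S) = {epsilon, do}.
FIRST(Q): from Q::=if F we get {if}; from Q::=epsilon we get {epsilon}. So FIRST(Q) = {epsilon, if}.
FIRST(F): from F::=epsilon we get {epsilon}; from F::=if Q we get {if}. So FIRST(F) = {epsilon, if}.
FOLLOW(S) includes $ since S is the start symbol.
FOLLOW(S): S appears on no right-hand side. Thus FOLLOW(S) = {$}.
For S ::= do F: FIRST(do F) = {do}, so it goes in M[S, t] for t ∈ {do}.
For S ::= epsilon: FIRST(epsilon) = {epsilon}, so it goes in M[S, t] for t ∈ {}; since epsilon ∈ FIRST, also for every t ∈ FOLLOW(S) = {$}.

S ::= do F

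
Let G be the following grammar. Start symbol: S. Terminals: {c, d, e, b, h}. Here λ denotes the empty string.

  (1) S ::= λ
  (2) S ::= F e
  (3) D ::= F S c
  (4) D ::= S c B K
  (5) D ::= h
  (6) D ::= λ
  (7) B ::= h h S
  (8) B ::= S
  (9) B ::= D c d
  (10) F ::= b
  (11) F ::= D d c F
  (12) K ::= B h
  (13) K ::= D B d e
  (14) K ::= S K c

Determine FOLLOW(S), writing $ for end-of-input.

FIRST(S) = {λ, b, c, d, h}  (via F e)
FIRST(D) = {λ, b, c, d, h}  (via F S c, S c B K)
FIRST(B) = {λ, b, c, d, h}  (via S, D c d)
FIRST(F) = {b, c, d, h}  (via D d c F)
FIRST(K) = {b, c, d, h}  (via B h, D B d e, S K c)
FOLLOW(S) includes $ since S is the start symbol.
FOLLOW(D): in B::=D c d, D is followed by c d with FIRST {c}; in F::=D d c F, D is followed by d c F with FIRST {d}; in K::=D B d e, D is followed by B d e with FIRST {b, c, d, h}. Thus FOLLOW(D) = {b, c, d, h}.
FOLLOW(B): in D::=S c B K, B is followed by K with FIRST {b, c, d, h}; in K::=B h, B is followed by h with FIRST {h}; in K::=D B d e, B is followed by d e with FIRST {d}. Thus FOLLOW(B) = {b, c, d, h}.
FOLLOW(S): in D::=F S c, S is followed by c with FIRST {c}; in D::=S c B K, S is followed by c B K with FIRST {c}; in B::=h h S, the suffix after S is empty, so FOLLOW(S) ⊇ FOLLOW(B) = {b, c, d, h}; in B::=S, the suffix after S is empty, so FOLLOW(S) ⊇ FOLLOW(B) = {b, c, d, h}; in K::=S K c, S is followed by K c with FIRST {b, c, d, h}. Thus FOLLOW(S) = {$, b, c, d, h}.
FOLLOW(F): in S::=F e, F is followed by e with FIRST {e}; in D::=F S c, F is followed by S c with FIRST {b, c, d, h}; in F::=D d c F, the suffix after F is empty (adds nothing new). Thus FOLLOW(F) = {b, c, d, e, h}.
FOLLOW(K): in D::=S c B K, the suffix after K is empty, so FOLLOW(K) ⊇ FOLLOW(D) = {b, c, d, h}; in K::=S K c, K is followed by c with FIRST {c}. Thus FOLLOW(K) = {b, c, d, h}.

{$, b, c, d, h}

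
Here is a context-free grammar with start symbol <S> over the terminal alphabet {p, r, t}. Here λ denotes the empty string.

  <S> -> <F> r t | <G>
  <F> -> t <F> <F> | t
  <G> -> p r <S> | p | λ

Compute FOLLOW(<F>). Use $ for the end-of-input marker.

FIRST(<F>) = {t}
FIRST(<G>) = {λ, p}
FIRST(<S>) = {λ, p, t}  (via <F> r t, <G>)
FOLLOW(<S>) includes $ since <S> is the start symbol.
FOLLOW(<F>): in <S>-><F> r t, <F> is followed by r t with FIRST {r}; in <F>->t <F> <F> (occurrence 1), <F> is followed by <F> with FIRST {t}; in <F>->t <F> <F> (occurrence 2), the suffix after <F> is empty (adds nothing new). Thus FOLLOW(<F>) = {r, t}.
FOLLOW(<S>): in <G>->p r <S>, the suffix after <S> is empty, so FOLLOW(<S>) ⊇ FOLLOW(<G>) = {$}. Thus FOLLOW(<S>) = {$}.
FOLLOW(<G>): in <S>-><G>, the suffix after <G> is empty, so FOLLOW(<G>) ⊇ FOLLOW(<S>) = {$}. Thus FOLLOW(<G>) = {$}.

{r, t}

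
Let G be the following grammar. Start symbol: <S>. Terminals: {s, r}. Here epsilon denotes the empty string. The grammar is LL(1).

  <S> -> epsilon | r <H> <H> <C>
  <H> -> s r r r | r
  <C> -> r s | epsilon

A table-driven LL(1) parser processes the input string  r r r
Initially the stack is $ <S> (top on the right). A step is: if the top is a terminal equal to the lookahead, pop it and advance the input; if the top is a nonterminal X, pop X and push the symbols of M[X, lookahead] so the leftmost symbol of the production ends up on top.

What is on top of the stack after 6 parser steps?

<C>

step 1: stack=$ <S>  input=r r r $  — expand <S> -> r <H> <H> <C>
step 2: stack=$ <C> <H> <H> r  input=r r r $  — match r
step 3: stack=$ <C> <H> <H>  input=r r $  — expand <H> -> r
step 4: stack=$ <C> <H> r  input=r r $  — match r
step 5: stack=$ <C> <H>  input=r $  — expand <H> -> r
step 6: stack=$ <C> r  input=r $  — match r
Stack after step 6: $ <C> (top = <C>).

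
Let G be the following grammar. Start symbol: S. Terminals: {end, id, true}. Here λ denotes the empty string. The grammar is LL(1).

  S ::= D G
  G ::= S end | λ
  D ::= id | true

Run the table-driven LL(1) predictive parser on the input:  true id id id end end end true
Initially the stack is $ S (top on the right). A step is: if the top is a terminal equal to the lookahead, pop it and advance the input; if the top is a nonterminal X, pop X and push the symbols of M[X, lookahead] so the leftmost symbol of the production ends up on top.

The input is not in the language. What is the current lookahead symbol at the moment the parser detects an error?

step 1: stack=$ S  input=true id id id end end end true $  — expand S ::= D G
step 2: stack=$ G D  input=true id id id end end end true $  — expand D ::= true
step 3: stack=$ G true  input=true id id id end end end true $  — match true
step 4: stack=$ G  input=id id id end end end true $  — expand G ::= S end
step 5: stack=$ end S  input=id id id end end end true $  — expand S ::= D G
step 6: stack=$ end G D  input=id id id end end end true $  — expand D ::= id
step 7: stack=$ end G id  input=id id id end end end true $  — match id
step 8: stack=$ end G  input=id id end end end true $  — expand G ::= S end
step 9: stack=$ end end S  input=id id end end end true $  — expand S ::= D G
step 10: stack=$ end end G D  input=id id end end end true $  — expand D ::= id
step 11: stack=$ end end G id  input=id id end end end true $  — match id
step 12: stack=$ end end G  input=id end end end true $  — expand G ::= S end
step 13: stack=$ end end end S  input=id end end end true $  — expand S ::= D G
step 14: stack=$ end end end G D  input=id end end end true $  — expand D ::= id
step 15: stack=$ end end end G id  input=id end end end true $  — match id
step 16: stack=$ end end end G  input=end end end true $  — expand G ::= λ
step 17: stack=$ end end end  input=end end end true $  — match end
step 18: stack=$ end end  input=end end true $  — match end
step 19: stack=$ end  input=end true $  — match end
step 20: stack=$  input=true $  — error: stack empty but input remains

true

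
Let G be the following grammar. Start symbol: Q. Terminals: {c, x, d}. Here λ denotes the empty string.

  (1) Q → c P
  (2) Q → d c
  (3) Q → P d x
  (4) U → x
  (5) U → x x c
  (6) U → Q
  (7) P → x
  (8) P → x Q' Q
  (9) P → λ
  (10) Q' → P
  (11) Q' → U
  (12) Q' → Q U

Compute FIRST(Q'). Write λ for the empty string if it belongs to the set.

FIRST(P): from P→x we get {x}; from P→x Q' Q we get {x}; from P→λ we get {λ}. So FIRST(P) = {λ, x}.
FIRST(Q): from Q→c P we get {c}; from Q→d c we get {d}; from Q→P d x we get {d, x}. So FIRST(Q) = {c, d, x}.
FIRST(U): from U→x we get {x}; from U→x x c we get {x}; from U→Q we get {c, d, x}. So FIRST(U) = {c, d, x}.
FIRST(Q'): from Q'→P we get {λ, x}; from Q'→U we get {c, d, x}; from Q'→Q U we get {c, d, x}. So FIRST(Q') = {λ, c, d, x}.

{λ, c, d, x}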